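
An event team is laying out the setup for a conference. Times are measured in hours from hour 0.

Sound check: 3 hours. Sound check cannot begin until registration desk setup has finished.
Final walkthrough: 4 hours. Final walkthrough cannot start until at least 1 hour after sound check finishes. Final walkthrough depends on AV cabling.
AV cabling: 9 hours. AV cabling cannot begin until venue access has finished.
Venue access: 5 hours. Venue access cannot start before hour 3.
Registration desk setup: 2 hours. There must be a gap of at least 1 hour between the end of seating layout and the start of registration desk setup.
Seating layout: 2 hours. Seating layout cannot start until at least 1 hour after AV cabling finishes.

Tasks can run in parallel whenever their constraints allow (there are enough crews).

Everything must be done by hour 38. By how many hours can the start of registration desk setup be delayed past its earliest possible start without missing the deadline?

7

Venue access cannot begin until its own release at hour 3. It runs from hour 3 to 3 + 5 = hour 8.
AV cabling cannot begin until venue access (finishes hour 8). It runs from hour 8 to 8 + 9 = hour 17.
After AV cabling (finishes hour 17, plus 1-hour gap → hour 18), seating layout can start at hour 18 and finishes at hour 20.
Registration desk setup cannot begin until seating layout (finishes hour 20, plus 1-hour gap → hour 21). It runs from hour 21 to 21 + 2 = hour 23.

Working backward from the deadline:
Final walkthrough must finish by hour 38; it takes 4 hours, so it must start by 38 − 4 = hour 34.
Sound check must finish before final walkthrough (must start by hour 34, minus 1-hour gap → hour 33). With a 3-hour duration, sound check must start by 33 − 3 = hour 30.
Registration desk setup has to be done before sound check (must start by hour 30). That means finishing by hour 30, i.e. starting by 30 − 2 = hour 28.
So registration desk setup can start as early as hour 21 and as late as hour 28, giving 28 − 21 = 7 hours of slack.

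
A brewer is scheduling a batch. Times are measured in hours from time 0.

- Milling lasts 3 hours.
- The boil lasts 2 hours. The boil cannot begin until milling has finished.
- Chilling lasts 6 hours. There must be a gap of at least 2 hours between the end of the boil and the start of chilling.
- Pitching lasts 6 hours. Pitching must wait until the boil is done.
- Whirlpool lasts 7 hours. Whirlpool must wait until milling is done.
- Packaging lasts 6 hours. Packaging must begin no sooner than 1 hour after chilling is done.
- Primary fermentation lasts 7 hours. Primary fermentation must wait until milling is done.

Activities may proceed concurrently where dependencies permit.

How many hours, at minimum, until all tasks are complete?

Nothing blocks milling, so it runs from hour 0 to hour 3.
After milling (finishes hour 3), primary fermentation can start at hour 3 and finishes at hour 10.
After milling (finishes hour 3), whirlpool can start at hour 3 and finishes at hour 10.
The boil waits on milling (finishes hour 3), so it starts at hour 3 and finishes at 3 + 2 = hour 5.
Pitching waits on the boil (finishes hour 5), so it starts at hour 5 and finishes at 5 + 6 = hour 11.
After the boil (finishes hour 5, plus 2-hour gap → hour 7), chilling can start at hour 7 and finishes at hour 13.
Packaging waits on chilling (finishes hour 13, plus 1-hour gap → hour 14), so it starts at hour 14 and finishes at 14 + 6 = hour 20.
All tasks are finished once the last one completes. Finish times: Milling at 3, The boil at 5, Whirlpool at 10, Chilling at 13, Pitching at 11, Primary fermentation at 10, Packaging at 20. The latest is hour 20.

20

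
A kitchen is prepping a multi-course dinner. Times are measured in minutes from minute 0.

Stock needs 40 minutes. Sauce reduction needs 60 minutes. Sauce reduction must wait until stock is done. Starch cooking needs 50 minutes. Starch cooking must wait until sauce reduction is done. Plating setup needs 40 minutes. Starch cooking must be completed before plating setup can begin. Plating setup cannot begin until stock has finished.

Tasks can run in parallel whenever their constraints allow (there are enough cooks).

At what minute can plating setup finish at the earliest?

Stock has no prerequisites, so it starts at minute 0 and finishes at minute 40.
Sauce reduction cannot begin until stock (finishes minute 40). It runs from minute 40 to 40 + 60 = minute 100.
Starch cooking waits on sauce reduction (finishes minute 100), so it starts at minute 100 and finishes at 100 + 50 = minute 150.
Plating setup has to wait for starch cooking (finishes minute 150); stock (finishes minute 40). The latest of these is minute 150, so plating setup runs minute 150 to 150 + 40 = minute 190.

190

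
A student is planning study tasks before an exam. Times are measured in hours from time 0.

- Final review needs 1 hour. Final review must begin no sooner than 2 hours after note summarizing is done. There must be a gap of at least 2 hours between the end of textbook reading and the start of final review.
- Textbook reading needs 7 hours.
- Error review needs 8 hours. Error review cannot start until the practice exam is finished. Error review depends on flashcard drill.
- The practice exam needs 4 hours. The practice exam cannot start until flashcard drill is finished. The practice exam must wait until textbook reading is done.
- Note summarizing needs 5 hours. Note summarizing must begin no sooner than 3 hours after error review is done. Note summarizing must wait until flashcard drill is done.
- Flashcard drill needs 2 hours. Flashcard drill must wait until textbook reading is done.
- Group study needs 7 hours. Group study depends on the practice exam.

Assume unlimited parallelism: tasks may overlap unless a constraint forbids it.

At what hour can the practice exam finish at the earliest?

13

Textbook reading can start immediately at hour 0; it finishes at hour 7.
Flashcard drill cannot begin until textbook reading (finishes hour 7). It runs from hour 7 to 7 + 2 = hour 9.
The practice exam needs all of flashcard drill (finishes hour 9); textbook reading (finishes hour 7). That puts its earliest start at hour 9; it finishes at 9 + 4 = hour 13.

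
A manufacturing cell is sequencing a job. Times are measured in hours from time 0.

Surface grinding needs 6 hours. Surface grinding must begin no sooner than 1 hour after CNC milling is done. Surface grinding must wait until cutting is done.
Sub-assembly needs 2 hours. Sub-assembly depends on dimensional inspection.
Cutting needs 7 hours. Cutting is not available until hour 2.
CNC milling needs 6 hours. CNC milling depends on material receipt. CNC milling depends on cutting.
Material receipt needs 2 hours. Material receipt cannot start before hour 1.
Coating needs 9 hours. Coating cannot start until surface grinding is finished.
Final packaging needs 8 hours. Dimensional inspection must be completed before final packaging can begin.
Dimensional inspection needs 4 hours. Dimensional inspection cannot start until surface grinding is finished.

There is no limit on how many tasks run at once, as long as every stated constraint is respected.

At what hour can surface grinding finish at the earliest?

22

After its own release at hour 2, cutting can start at hour 2 and finishes at hour 9.
After its own release at hour 1, material receipt can start at hour 1 and finishes at hour 3.
For CNC milling: material receipt (finishes hour 3); cutting (finishes hour 9). Taking the maximum gives a start of hour 9, and it finishes at 9 + 6 = hour 15.
Surface grinding has to wait for CNC milling (finishes hour 15, plus 1-hour gap → hour 16); cutting (finishes hour 9). The latest of these is hour 16, so surface grinding runs hour 16 to 16 + 6 = hour 22.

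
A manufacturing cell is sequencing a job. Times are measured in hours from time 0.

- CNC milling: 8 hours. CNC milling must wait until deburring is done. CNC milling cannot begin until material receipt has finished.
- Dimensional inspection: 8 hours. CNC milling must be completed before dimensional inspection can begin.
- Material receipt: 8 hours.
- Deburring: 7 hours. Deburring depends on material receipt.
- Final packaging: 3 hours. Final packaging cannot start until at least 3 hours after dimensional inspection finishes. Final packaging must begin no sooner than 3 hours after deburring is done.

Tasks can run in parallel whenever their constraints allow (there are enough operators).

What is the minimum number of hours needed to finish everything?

37

Material receipt has no prerequisites, so it starts at hour 0 and finishes at hour 8.
After material receipt (finishes hour 8), deburring can start at hour 8 and finishes at hour 15.
CNC milling has to wait for deburring (finishes hour 15); material receipt (finishes hour 8). The latest of these is hour 15, so CNC milling runs hour 15 to 15 + 8 = hour 23.
Dimensional inspection cannot begin until CNC milling (finishes hour 23). It runs from hour 23 to 23 + 8 = hour 31.
For final packaging: dimensional inspection (finishes hour 31, plus 3-hour gap → hour 34); deburring (finishes hour 15, plus 3-hour gap → hour 18). Taking the maximum gives a start of hour 34, and it finishes at 34 + 3 = hour 37.
All tasks are finished once the last one completes. Finish times: Material receipt at 8, Deburring at 15, CNC milling at 23, Dimensional inspection at 31, Final packaging at 37. The latest is hour 37.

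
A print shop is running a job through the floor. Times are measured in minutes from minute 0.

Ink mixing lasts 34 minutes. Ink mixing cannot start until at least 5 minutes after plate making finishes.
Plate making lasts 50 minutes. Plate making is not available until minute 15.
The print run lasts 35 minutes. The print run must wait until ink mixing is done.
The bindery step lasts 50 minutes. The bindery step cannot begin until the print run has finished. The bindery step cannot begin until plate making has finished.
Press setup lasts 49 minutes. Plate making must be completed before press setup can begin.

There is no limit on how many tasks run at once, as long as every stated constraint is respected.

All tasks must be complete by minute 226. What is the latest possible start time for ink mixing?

The bindery step must finish by minute 226; it takes 50 minutes, so it must start by 226 − 50 = minute 176.
The print run must finish before the bindery step (must start by minute 176). With a 35-minute duration, the print run must start by 176 − 35 = minute 141.
Ink mixing has to be done before the print run (must start by minute 141). That means finishing by minute 141, i.e. starting by 141 − 34 = minute 107.

107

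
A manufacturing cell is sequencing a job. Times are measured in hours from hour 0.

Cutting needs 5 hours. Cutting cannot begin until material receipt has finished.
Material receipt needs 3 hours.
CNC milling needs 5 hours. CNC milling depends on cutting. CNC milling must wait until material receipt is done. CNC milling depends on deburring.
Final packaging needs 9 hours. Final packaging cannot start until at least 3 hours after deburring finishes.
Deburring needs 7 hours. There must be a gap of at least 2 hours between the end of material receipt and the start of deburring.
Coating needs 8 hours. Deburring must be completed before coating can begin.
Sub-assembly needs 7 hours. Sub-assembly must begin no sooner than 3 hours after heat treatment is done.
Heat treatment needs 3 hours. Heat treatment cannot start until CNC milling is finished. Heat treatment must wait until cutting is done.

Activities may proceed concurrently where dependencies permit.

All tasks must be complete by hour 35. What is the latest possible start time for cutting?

12

Sub-assembly has no dependents, so it just needs to finish by hour 35. Starting by 35 − 7 = hour 28 achieves that.
Heat treatment must finish before sub-assembly (must start by hour 28, minus 3-hour gap → hour 25). With a 3-hour duration, heat treatment must start by 25 − 3 = hour 22.
CNC milling must finish before heat treatment (must start by hour 22). With a 5-hour duration, CNC milling must start by 22 − 5 = hour 17.
Cutting feeds CNC milling (must start by hour 17); heat treatment (must start by hour 22). Taking the minimum, cutting must finish by hour 17 and start by 17 − 5 = hour 12.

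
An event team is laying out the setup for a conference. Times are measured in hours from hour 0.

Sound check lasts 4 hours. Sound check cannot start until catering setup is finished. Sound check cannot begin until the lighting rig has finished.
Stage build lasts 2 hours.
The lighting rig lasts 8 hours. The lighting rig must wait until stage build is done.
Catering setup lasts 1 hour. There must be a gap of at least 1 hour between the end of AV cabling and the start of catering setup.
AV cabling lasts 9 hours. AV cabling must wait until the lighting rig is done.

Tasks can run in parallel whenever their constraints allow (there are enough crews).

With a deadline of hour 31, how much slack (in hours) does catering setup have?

6

Stage build has no prerequisites, so it starts at hour 0 and finishes at hour 2.
The lighting rig cannot begin until stage build (finishes hour 2). It runs from hour 2 to 2 + 8 = hour 10.
AV cabling cannot begin until the lighting rig (finishes hour 10). It runs from hour 10 to 10 + 9 = hour 19.
Catering setup cannot begin until AV cabling (finishes hour 19, plus 1-hour gap → hour 20). It runs from hour 20 to 20 + 1 = hour 21.

Working backward from the deadline:
Sound check has no dependents, so it just needs to finish by hour 31. Starting by 31 − 4 = hour 27 achieves that.
Catering setup must finish before sound check (must start by hour 27). With a 1-hour duration, catering setup must start by 27 − 1 = hour 26.
So catering setup can start as early as hour 20 and as late as hour 26, giving 26 − 20 = 6 hours of slack.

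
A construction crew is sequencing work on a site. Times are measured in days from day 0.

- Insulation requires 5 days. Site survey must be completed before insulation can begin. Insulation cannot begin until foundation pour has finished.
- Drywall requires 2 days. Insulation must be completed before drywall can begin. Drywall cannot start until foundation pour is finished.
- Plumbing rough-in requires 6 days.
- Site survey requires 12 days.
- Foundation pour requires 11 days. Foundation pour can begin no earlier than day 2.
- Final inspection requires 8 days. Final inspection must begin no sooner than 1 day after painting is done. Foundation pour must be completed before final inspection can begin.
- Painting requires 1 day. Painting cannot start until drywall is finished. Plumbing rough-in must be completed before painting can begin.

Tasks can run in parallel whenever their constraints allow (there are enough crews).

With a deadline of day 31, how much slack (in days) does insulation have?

Foundation pour waits on its own release at day 2, so it starts at day 2 and finishes at 2 + 11 = day 13.
Site survey can start immediately at day 0; it finishes at day 12.
For insulation: site survey (finishes day 12); foundation pour (finishes day 13). Taking the maximum gives a start of day 13, and it finishes at 13 + 5 = day 18.

Working backward from the deadline:
Final inspection has no dependents, so it just needs to finish by day 31. Starting by 31 − 8 = day 23 achieves that.
Painting feeds into final inspection (must start by day 23, minus 1-day gap → day 22); so painting must finish by day 22 and therefore start by day 21.
Drywall must finish before painting (must start by day 21). With a 2-day duration, drywall must start by 21 − 2 = day 19.
Since drywall (must start by day 19) depends on it, insulation must finish by day 19. Backing off its 5-day duration gives a latest start of day 14.
So insulation can start as early as day 13 and as late as day 14, giving 14 − 13 = 1 day of slack.

1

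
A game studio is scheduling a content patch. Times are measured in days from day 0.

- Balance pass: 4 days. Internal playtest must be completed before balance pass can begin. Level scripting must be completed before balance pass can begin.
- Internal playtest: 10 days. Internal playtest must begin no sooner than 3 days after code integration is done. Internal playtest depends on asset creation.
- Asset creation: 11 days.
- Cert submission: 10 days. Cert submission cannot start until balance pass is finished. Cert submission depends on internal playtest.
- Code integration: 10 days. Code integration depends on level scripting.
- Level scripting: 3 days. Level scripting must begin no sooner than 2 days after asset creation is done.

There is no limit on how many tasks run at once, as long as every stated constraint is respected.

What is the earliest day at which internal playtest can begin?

Asset creation has no prerequisites, so it starts at day 0 and finishes at day 11.
Level scripting waits on asset creation (finishes day 11, plus 2-day gap → day 13), so it starts at day 13 and finishes at 13 + 3 = day 16.
Code integration waits on level scripting (finishes day 16), so it starts at day 16 and finishes at 16 + 10 = day 26.
Internal playtest waits on code integration (finishes day 26, plus 3-day gap → day 29); asset creation (finishes day 11). The latest of these is day 29, which is the earliest internal playtest can start.

29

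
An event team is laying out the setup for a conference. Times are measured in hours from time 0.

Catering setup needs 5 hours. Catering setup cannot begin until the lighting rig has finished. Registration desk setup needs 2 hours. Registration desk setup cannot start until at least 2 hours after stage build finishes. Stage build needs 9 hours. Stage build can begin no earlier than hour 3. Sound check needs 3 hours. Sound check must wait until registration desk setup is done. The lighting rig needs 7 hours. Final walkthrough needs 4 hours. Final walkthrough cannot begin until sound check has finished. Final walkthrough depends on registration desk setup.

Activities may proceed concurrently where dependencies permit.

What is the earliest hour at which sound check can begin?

Stage build waits on its own release at hour 3, so it starts at hour 3 and finishes at 3 + 9 = hour 12.
Registration desk setup waits on stage build (finishes hour 12, plus 2-hour gap → hour 14), so it starts at hour 14 and finishes at 14 + 2 = hour 16.
Sound check waits on registration desk setup (finishes hour 16), so the earliest it can start is hour 16.

16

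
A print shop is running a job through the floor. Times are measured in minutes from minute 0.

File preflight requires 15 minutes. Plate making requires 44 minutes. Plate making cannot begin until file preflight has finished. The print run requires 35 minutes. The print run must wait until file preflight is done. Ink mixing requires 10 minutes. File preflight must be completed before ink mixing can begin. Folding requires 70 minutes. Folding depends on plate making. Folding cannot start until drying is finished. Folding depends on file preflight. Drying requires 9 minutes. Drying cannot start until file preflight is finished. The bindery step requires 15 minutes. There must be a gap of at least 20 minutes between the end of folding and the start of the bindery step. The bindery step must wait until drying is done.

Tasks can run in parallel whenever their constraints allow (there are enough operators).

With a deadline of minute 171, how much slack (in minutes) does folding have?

File preflight has no prerequisites, so it starts at minute 0 and finishes at minute 15.
After file preflight (finishes minute 15), drying can start at minute 15 and finishes at minute 24.
After file preflight (finishes minute 15), plate making can start at minute 15 and finishes at minute 59.
Folding has to wait for plate making (finishes minute 59); drying (finishes minute 24); file preflight (finishes minute 15). The latest of these is minute 59, so folding runs minute 59 to 59 + 70 = minute 129.

Working backward from the deadline:
The bindery step must finish by minute 171; it takes 15 minutes, so it must start by 171 − 15 = minute 156.
Folding must finish before the bindery step (must start by minute 156, minus 20-minute gap → minute 136). With a 70-minute duration, folding must start by 136 − 70 = minute 66.
So folding can start as early as minute 59 and as late as minute 66, giving 66 − 59 = 7 minutes of slack.

7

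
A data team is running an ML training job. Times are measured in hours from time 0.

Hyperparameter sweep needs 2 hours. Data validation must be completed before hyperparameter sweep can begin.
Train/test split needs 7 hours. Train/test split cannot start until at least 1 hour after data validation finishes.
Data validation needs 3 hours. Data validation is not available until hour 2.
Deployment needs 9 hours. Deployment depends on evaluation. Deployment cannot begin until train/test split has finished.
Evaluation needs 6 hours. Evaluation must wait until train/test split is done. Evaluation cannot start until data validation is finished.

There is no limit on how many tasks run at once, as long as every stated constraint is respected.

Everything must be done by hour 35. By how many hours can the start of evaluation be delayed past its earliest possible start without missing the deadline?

Data validation waits on its own release at hour 2, so it starts at hour 2 and finishes at 2 + 3 = hour 5.
Train/test split waits on data validation (finishes hour 5, plus 1-hour gap → hour 6), so it starts at hour 6 and finishes at 6 + 7 = hour 13.
For evaluation: train/test split (finishes hour 13); data validation (finishes hour 5). Taking the maximum gives a start of hour 13, and it finishes at 13 + 6 = hour 19.

Working backward from the deadline:
Deployment has no dependents, so it just needs to finish by hour 35. Starting by 35 − 9 = hour 26 achieves that.
Evaluation feeds into deployment (must start by hour 26); so evaluation must finish by hour 26 and therefore start by hour 20.
So evaluation can start as early as hour 13 and as late as hour 20, giving 20 − 13 = 7 hours of slack.

7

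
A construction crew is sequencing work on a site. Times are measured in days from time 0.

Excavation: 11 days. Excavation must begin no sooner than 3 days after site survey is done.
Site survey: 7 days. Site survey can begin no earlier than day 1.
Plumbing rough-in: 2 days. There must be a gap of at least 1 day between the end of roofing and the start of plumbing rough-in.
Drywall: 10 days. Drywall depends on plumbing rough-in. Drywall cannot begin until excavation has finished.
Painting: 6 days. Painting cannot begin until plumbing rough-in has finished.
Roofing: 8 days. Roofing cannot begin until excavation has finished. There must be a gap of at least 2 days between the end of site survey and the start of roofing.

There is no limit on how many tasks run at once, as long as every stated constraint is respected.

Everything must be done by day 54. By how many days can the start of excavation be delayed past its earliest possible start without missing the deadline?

Site survey cannot begin until its own release at day 1. It runs from day 1 to 1 + 7 = day 8.
Excavation cannot begin until site survey (finishes day 8, plus 3-day gap → day 11). It runs from day 11 to 11 + 11 = day 22.

Working backward from the deadline:
Drywall has no dependents, so it just needs to finish by day 54. Starting by 54 − 10 = day 44 achieves that.
To finish by day 54, painting (duration 6) must start no later than day 48.
For plumbing rough-in: drywall (must start by day 44); painting (must start by day 48). The most restrictive is day 44; with a 2-day duration, plumbing rough-in must start by day 42.
Roofing has to be done before plumbing rough-in (must start by day 42, minus 1-day gap → day 41). That means finishing by day 41, i.e. starting by 41 − 8 = day 33.
For excavation: roofing (must start by day 33); drywall (must start by day 44). The most restrictive is day 33; with an 11-day duration, excavation must start by day 22.
So excavation can start as early as day 11 and as late as day 22, giving 22 − 11 = 11 days of slack.

11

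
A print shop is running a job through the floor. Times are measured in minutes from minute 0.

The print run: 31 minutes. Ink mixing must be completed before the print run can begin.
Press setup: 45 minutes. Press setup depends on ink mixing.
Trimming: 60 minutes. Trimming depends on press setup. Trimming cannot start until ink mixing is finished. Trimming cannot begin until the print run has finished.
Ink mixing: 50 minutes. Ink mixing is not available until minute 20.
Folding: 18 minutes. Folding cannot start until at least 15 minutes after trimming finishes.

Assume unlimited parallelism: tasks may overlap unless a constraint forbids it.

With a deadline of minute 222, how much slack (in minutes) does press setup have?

14

Ink mixing cannot begin until its own release at minute 20. It runs from minute 20 to 20 + 50 = minute 70.
After ink mixing (finishes minute 70), press setup can start at minute 70 and finishes at minute 115.

Working backward from the deadline:
Folding must finish by minute 222; it takes 18 minutes, so it must start by 222 − 18 = minute 204.
Trimming has to be done before folding (must start by minute 204, minus 15-minute gap → minute 189). That means finishing by minute 189, i.e. starting by 189 − 60 = minute 129.
Press setup feeds into trimming (must start by minute 129); so press setup must finish by minute 129 and therefore start by minute 84.
So press setup can start as early as minute 70 and as late as minute 84, giving 84 − 70 = 14 minutes of slack.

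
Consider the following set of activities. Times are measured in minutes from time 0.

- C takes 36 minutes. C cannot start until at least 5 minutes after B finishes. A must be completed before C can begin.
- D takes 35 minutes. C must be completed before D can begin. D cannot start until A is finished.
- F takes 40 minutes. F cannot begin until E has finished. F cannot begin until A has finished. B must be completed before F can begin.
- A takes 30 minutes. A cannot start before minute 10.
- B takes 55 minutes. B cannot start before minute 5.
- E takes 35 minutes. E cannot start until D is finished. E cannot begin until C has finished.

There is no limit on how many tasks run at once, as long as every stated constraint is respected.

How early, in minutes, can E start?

After its own release at minute 5, B can start at minute 5 and finishes at minute 60.
After its own release at minute 10, A can start at minute 10 and finishes at minute 40.
C has to wait for B (finishes minute 60, plus 5-minute gap → minute 65); A (finishes minute 40). The latest of these is minute 65, so C runs minute 65 to 65 + 36 = minute 101.
For D: C (finishes minute 101); A (finishes minute 40). Taking the maximum gives a start of minute 101, and it finishes at 101 + 35 = minute 136.
E waits on D (finishes minute 136); C (finishes minute 101). The latest of these is minute 136, which is the earliest E can start.

136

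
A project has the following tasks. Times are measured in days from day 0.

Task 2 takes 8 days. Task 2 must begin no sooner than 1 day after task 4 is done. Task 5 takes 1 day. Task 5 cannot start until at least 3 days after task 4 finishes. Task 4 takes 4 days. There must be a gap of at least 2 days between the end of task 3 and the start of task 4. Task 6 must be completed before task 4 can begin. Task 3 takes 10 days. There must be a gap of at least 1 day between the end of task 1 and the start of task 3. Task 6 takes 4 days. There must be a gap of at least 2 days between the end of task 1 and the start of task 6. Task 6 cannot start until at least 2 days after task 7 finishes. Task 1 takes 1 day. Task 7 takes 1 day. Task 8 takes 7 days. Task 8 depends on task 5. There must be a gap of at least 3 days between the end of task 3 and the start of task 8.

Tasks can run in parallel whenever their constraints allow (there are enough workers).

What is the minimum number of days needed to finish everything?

29

Task 7 has no prerequisites, so it starts at day 0 and finishes at day 1.
Task 1 can start immediately at day 0; it finishes at day 1.
Task 6 needs all of task 1 (finishes day 1, plus 2-day gap → day 3); task 7 (finishes day 1, plus 2-day gap → day 3). That puts its earliest start at day 3; it finishes at 3 + 4 = day 7.
Task 3 waits on task 1 (finishes day 1, plus 1-day gap → day 2), so it starts at day 2 and finishes at 2 + 10 = day 12.
Task 4 needs all of task 3 (finishes day 12, plus 2-day gap → day 14); task 6 (finishes day 7). That puts its earliest start at day 14; it finishes at 14 + 4 = day 18.
Task 5 cannot begin until task 4 (finishes day 18, plus 3-day gap → day 21). It runs from day 21 to 21 + 1 = day 22.
Task 8 cannot start until task 5 (finishes day 22); task 3 (finishes day 12, plus 3-day gap → day 15). The controlling bound is day 22, so task 8 finishes at 22 + 7 = day 29.
Task 2 waits on task 4 (finishes day 18, plus 1-day gap → day 19), so it starts at day 19 and finishes at 19 + 8 = day 27.
All tasks are finished once the last one completes. Finish times: Task 1 at 1, Task 2 at 27, Task 3 at 12, Task 4 at 18, Task 5 at 22, Task 6 at 7, Task 7 at 1, Task 8 at 29. The latest is day 29.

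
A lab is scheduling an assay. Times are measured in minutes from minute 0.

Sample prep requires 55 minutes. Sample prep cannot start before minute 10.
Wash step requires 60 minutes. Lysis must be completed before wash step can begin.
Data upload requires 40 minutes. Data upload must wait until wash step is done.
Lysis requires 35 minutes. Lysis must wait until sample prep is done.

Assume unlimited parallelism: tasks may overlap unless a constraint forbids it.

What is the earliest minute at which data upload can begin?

After its own release at minute 10, sample prep can start at minute 10 and finishes at minute 65.
Lysis waits on sample prep (finishes minute 65), so it starts at minute 65 and finishes at 65 + 35 = minute 100.
Wash step cannot begin until lysis (finishes minute 100). It runs from minute 100 to 100 + 60 = minute 160.
Data upload waits on wash step (finishes minute 160), so the earliest it can start is minute 160.

160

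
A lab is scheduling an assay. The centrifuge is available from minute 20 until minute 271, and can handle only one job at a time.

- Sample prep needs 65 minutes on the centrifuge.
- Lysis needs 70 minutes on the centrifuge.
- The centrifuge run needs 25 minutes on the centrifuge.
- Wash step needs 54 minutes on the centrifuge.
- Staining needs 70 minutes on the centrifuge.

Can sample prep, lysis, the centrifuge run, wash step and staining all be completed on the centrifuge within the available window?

The centrifuge window is 271 − 20 = 251 minutes.
Running back to back, the jobs need 65 + 70 + 25 + 54 + 70 = 284 minutes on the centrifuge.
Since 284 > 251, they cannot all fit.

No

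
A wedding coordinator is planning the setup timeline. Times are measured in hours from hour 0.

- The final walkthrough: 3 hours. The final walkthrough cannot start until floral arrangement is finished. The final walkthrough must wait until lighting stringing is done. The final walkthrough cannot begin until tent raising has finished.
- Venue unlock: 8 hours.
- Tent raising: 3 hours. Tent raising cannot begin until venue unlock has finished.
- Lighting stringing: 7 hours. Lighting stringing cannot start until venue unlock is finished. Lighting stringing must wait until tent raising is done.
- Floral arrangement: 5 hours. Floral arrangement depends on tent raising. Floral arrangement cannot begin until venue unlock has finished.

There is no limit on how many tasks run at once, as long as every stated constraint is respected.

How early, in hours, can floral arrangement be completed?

Nothing blocks venue unlock, so it runs from hour 0 to hour 8.
Tent raising waits on venue unlock (finishes hour 8), so it starts at hour 8 and finishes at 8 + 3 = hour 11.
For floral arrangement: tent raising (finishes hour 11); venue unlock (finishes hour 8). Taking the maximum gives a start of hour 11, and it finishes at 11 + 5 = hour 16.

16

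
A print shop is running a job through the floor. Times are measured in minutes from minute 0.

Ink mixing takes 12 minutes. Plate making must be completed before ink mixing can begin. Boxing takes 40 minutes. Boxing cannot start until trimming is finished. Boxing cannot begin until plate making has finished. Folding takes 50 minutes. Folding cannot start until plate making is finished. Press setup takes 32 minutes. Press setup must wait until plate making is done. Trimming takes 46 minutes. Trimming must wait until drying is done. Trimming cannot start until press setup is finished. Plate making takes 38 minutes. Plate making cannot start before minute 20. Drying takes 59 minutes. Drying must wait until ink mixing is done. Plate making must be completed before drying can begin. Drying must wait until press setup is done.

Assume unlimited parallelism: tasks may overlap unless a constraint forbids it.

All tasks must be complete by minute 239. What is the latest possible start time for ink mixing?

82

Boxing must finish by minute 239; it takes 40 minutes, so it must start by 239 − 40 = minute 199.
Since boxing (must start by minute 199) depends on it, trimming must finish by minute 199. Backing off its 46-minute duration gives a latest start of minute 153.
Drying has to be done before trimming (must start by minute 153). That means finishing by minute 153, i.e. starting by 153 − 59 = minute 94.
Since drying (must start by minute 94) depends on it, ink mixing must finish by minute 94. Backing off its 12-minute duration gives a latest start of minute 82.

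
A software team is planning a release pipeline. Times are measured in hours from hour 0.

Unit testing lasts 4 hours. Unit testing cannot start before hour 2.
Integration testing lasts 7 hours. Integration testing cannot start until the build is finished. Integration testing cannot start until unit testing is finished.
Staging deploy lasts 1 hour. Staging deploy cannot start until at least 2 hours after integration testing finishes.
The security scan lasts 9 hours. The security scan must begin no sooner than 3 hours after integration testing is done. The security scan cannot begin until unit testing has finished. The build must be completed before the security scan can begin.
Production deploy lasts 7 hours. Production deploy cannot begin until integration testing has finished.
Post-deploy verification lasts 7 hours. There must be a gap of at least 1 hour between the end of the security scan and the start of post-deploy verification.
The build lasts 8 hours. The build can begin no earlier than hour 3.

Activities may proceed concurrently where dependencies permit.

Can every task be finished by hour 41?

Unit testing cannot begin until its own release at hour 2. It runs from hour 2 to 2 + 4 = hour 6.
The build cannot begin until its own release at hour 3. It runs from hour 3 to 3 + 8 = hour 11.
Integration testing needs all of the build (finishes hour 11); unit testing (finishes hour 6). That puts its earliest start at hour 11; it finishes at 11 + 7 = hour 18.
Production deploy waits on integration testing (finishes hour 18), so it starts at hour 18 and finishes at 18 + 7 = hour 25.
After integration testing (finishes hour 18, plus 2-hour gap → hour 20), staging deploy can start at hour 20 and finishes at hour 21.
The security scan cannot start until integration testing (finishes hour 18, plus 3-hour gap → hour 21); unit testing (finishes hour 6); the build (finishes hour 11). The controlling bound is hour 21, so the security scan finishes at 21 + 9 = hour 30.
Post-deploy verification cannot begin until the security scan (finishes hour 30, plus 1-hour gap → hour 31). It runs from hour 31 to 31 + 7 = hour 38.
Every task is finished by hour 38, which is no later than the deadline of 41, so the schedule is feasible.

Yes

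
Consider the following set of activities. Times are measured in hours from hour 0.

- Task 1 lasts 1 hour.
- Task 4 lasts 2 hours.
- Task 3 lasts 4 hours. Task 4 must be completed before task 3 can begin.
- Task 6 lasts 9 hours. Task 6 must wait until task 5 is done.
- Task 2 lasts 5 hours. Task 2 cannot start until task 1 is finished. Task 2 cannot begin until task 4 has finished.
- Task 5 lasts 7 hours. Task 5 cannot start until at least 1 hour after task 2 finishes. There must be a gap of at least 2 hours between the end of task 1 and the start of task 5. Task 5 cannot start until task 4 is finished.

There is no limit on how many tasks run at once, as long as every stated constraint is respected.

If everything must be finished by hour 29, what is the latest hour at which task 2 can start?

Task 6 has no dependents, so it just needs to finish by hour 29. Starting by 29 − 9 = hour 20 achieves that.
Task 5 has to be done before task 6 (must start by hour 20). That means finishing by hour 20, i.e. starting by 20 − 7 = hour 13.
Task 2 has to be done before task 5 (must start by hour 13, minus 1-hour gap → hour 12). That means finishing by hour 12, i.e. starting by 12 − 5 = hour 7.

7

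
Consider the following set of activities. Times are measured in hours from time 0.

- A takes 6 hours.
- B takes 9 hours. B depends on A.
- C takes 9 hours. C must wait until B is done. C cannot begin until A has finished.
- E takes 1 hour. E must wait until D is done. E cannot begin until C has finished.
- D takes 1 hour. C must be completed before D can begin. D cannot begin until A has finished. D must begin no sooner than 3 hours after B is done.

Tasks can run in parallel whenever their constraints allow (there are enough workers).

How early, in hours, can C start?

A can start immediately at hour 0; it finishes at hour 6.
B waits on A (finishes hour 6), so it starts at hour 6 and finishes at 6 + 9 = hour 15.
C waits on B (finishes hour 15); A (finishes hour 6). The latest of these is hour 15, which is the earliest C can start.

15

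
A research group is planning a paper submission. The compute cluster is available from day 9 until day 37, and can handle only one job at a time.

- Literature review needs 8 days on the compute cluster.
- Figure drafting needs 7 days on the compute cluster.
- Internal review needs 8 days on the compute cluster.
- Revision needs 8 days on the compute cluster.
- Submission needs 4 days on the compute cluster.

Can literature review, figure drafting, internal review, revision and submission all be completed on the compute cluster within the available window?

No

The compute cluster window is 37 − 9 = 28 days.
Running back to back, the jobs need 8 + 7 + 8 + 8 + 4 = 35 days on the compute cluster.
Since 35 > 28, they cannot all fit.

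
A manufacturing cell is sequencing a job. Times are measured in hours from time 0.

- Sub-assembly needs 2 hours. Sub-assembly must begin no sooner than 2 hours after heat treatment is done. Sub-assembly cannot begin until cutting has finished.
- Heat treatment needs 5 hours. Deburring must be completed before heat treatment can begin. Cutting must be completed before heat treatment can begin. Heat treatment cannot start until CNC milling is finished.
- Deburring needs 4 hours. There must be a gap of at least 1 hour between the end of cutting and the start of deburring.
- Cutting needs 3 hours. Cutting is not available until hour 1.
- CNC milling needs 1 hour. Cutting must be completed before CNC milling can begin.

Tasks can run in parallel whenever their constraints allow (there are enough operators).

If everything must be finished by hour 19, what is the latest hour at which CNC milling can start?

9

Nothing follows sub-assembly; the deadline of hour 19 is its only limit. It must start by 19 − 2 = hour 17.
Heat treatment must finish before sub-assembly (must start by hour 17, minus 2-hour gap → hour 15). With a 5-hour duration, heat treatment must start by 15 − 5 = hour 10.
CNC milling must finish before heat treatment (must start by hour 10). With a 1-hour duration, CNC milling must start by 10 − 1 = hour 9.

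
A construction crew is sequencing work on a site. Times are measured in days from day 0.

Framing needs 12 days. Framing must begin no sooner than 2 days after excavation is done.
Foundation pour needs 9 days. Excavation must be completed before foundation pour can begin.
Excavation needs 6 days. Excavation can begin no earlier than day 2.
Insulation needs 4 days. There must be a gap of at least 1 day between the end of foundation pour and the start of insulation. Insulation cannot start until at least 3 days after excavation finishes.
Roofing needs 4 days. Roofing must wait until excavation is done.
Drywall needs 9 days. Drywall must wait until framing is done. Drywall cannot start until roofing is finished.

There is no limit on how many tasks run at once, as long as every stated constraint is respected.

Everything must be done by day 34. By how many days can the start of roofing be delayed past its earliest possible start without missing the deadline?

After its own release at day 2, excavation can start at day 2 and finishes at day 8.
Roofing waits on excavation (finishes day 8), so it starts at day 8 and finishes at 8 + 4 = day 12.

Working backward from the deadline:
Nothing follows drywall; the deadline of day 34 is its only limit. It must start by 34 − 9 = day 25.
Roofing must finish before drywall (must start by day 25). With a 4-day duration, roofing must start by 25 − 4 = day 21.
So roofing can start as early as day 8 and as late as day 21, giving 21 − 8 = 13 days of slack.

13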